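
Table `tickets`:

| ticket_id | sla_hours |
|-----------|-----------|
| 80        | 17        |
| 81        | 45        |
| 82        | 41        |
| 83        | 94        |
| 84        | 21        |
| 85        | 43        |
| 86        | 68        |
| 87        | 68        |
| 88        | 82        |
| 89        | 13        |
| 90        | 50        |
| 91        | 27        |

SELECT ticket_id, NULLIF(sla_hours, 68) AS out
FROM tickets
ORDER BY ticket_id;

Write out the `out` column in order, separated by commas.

17, 45, 41, 94, 21, 43, NULL, NULL, 82, 13, 50, 27

ticket_id=80: sla_hours=17 vs 68: differ → 17
ticket_id=81: sla_hours=45 vs 68: differ → 45
ticket_id=82: sla_hours=41 vs 68: differ → 41
ticket_id=83: sla_hours=94 vs 68: differ → 94
ticket_id=84: sla_hours=21 vs 68: differ → 21
ticket_id=85: sla_hours=43 vs 68: differ → 43
ticket_id=86: sla_hours=68 vs 68: equal → NULL
ticket_id=87: sla_hours=68 vs 68: equal → NULL
ticket_id=88: sla_hours=82 vs 68: differ → 82
ticket_id=89: sla_hours=13 vs 68: differ → 13
ticket_id=90: sla_hours=50 vs 68: differ → 50
ticket_id=91: sla_hours=27 vs 68: differ → 27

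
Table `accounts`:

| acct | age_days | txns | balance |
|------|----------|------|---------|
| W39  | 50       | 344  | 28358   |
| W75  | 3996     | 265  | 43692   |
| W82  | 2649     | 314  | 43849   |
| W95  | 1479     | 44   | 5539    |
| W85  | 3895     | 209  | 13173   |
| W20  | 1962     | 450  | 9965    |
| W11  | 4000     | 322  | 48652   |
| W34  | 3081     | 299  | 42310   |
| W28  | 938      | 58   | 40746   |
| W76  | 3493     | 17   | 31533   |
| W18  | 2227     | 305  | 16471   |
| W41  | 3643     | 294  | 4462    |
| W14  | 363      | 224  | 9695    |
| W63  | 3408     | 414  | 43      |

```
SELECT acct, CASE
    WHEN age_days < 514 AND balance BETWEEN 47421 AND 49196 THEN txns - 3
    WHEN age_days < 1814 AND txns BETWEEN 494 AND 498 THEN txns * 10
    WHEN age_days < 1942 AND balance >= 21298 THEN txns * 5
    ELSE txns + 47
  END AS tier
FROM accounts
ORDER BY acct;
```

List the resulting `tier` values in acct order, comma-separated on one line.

369, 271, 352, 497, 290, 346, 1720, 341, 461, 312, 64, 361, 256, 91

acct=W11: ELSE → 369
acct=W14: ELSE → 271
acct=W18: ELSE → 352
acct=W20: ELSE → 497
acct=W28: age_days < 1942 AND balance >= 21298 → 290
acct=W34: ELSE → 346
acct=W39: age_days < 1942 AND balance >= 21298 → 1720
acct=W41: ELSE → 341
acct=W63: ELSE → 461
acct=W75: ELSE → 312
acct=W76: ELSE → 64
acct=W82: ELSE → 361
acct=W85: ELSE → 256
acct=W95: ELSE → 91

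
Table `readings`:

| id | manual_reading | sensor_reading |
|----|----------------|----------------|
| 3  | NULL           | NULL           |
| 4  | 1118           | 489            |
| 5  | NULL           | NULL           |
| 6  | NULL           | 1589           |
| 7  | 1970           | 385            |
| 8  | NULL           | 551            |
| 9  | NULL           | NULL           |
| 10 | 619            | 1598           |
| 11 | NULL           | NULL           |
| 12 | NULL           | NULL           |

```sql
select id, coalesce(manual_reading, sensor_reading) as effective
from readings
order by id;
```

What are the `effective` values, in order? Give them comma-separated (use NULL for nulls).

id=3: manual_reading=NULL, sensor_reading=NULL (all NULL) → NULL
id=4: manual_reading=1118 → 1118
id=5: manual_reading=NULL, sensor_reading=NULL (all NULL) → NULL
id=6: manual_reading=NULL, sensor_reading=1589 → 1589
id=7: manual_reading=1970 → 1970
id=8: manual_reading=NULL, sensor_reading=551 → 551
id=9: manual_reading=NULL, sensor_reading=NULL (all NULL) → NULL
id=10: manual_reading=619 → 619
id=11: manual_reading=NULL, sensor_reading=NULL (all NULL) → NULL
id=12: manual_reading=NULL, sensor_reading=NULL (all NULL) → NULL

NULL, 1118, NULL, 1589, 1970, 551, NULL, 619, NULL, NULL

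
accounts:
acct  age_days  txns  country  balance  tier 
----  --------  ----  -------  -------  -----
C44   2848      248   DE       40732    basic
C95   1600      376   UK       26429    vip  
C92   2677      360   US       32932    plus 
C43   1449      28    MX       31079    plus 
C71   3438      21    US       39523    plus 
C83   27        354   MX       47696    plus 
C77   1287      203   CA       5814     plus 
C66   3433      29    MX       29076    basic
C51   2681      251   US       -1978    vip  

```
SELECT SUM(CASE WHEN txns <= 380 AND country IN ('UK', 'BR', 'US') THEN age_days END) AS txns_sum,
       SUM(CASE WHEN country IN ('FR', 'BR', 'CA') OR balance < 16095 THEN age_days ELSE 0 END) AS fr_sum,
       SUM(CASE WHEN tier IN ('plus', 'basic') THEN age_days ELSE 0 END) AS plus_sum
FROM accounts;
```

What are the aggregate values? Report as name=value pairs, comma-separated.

txns_sum=10396, fr_sum=3968, plus_sum=15159

[txns_sum: txns <= 380 AND country IN ('UK', 'BR', 'US')]
acct=C44: ✗
acct=C95: ✓ → 1600
acct=C92: ✓ → 2677
acct=C43: ✗
acct=C71: ✓ → 3438
acct=C83: ✗
acct=C77: ✗
acct=C66: ✗
acct=C51: ✓ → 2681
txns_sum = 1600 + 2677 + 3438 + 2681 = 10396
—
[fr_sum: country IN ('FR', 'BR', 'CA') OR balance < 16095]
acct=C44: ✗
acct=C95: ✗
acct=C92: ✗
acct=C43: ✗
acct=C71: ✗
acct=C83: ✗
acct=C77: ✓ → 1287
acct=C66: ✗
acct=C51: ✓ → 2681
fr_sum = 1287 + 2681 = 3968
—
[plus_sum: tier IN ('plus', 'basic')]
acct=C44: ✓ → 2848
acct=C95: ✗
acct=C92: ✓ → 2677
acct=C43: ✓ → 1449
acct=C71: ✓ → 3438
acct=C83: ✓ → 27
acct=C77: ✓ → 1287
acct=C66: ✓ → 3433
acct=C51: ✗
plus_sum = 2848 + 2677 + 1449 + 3438 + 27 + 1287 + 3433 = 15159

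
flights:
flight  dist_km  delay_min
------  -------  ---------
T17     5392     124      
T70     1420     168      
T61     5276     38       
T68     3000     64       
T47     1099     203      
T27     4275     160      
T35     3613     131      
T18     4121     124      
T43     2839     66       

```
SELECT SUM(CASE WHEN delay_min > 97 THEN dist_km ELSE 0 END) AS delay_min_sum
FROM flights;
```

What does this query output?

19920

flight=T17: ✓ → 5392
flight=T70: ✓ → 1420
flight=T61: ✗
flight=T68: ✗
flight=T47: ✓ → 1099
flight=T27: ✓ → 4275
flight=T35: ✓ → 3613
flight=T18: ✓ → 4121
flight=T43: ✗
delay_min_sum = 5392 + 1420 + 1099 + 4275 + 3613 + 4121 = 19920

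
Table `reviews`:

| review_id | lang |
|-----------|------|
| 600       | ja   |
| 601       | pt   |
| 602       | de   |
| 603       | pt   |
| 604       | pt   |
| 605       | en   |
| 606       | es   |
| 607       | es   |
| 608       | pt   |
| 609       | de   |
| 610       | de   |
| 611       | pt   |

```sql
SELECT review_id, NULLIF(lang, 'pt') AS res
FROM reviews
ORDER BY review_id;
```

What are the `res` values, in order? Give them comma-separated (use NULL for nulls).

ja, NULL, de, NULL, NULL, en, es, es, NULL, de, de, NULL

review_id=600: lang=ja vs pt: differ → ja
review_id=601: lang=pt vs pt: equal → NULL
review_id=602: lang=de vs pt: differ → de
review_id=603: lang=pt vs pt: equal → NULL
review_id=604: lang=pt vs pt: equal → NULL
review_id=605: lang=en vs pt: differ → en
review_id=606: lang=es vs pt: differ → es
review_id=607: lang=es vs pt: differ → es
review_id=608: lang=pt vs pt: equal → NULL
review_id=609: lang=de vs pt: differ → de
review_id=610: lang=de vs pt: differ → de
review_id=611: lang=pt vs pt: equal → NULL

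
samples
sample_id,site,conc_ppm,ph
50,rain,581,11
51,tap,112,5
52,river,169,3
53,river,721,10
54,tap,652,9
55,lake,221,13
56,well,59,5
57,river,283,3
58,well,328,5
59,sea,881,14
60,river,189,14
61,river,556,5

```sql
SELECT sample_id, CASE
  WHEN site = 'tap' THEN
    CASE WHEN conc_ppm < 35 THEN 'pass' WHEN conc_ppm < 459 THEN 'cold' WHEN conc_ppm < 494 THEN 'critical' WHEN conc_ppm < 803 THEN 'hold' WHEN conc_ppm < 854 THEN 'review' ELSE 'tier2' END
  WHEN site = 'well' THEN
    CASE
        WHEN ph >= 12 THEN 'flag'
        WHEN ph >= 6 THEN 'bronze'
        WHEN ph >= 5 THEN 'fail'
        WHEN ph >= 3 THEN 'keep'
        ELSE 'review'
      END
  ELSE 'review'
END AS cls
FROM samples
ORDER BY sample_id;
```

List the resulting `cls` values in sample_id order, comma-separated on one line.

sample_id=50: site='rain' → outer ELSE → review
sample_id=51: site='tap' → inner[conc_ppm < 459] → cold
sample_id=52: site='river' → outer ELSE → review
sample_id=53: site='river' → outer ELSE → review
sample_id=54: site='tap' → inner[conc_ppm < 803] → hold
sample_id=55: site='lake' → outer ELSE → review
sample_id=56: site='well' → inner[ph >= 5] → fail
sample_id=57: site='river' → outer ELSE → review
sample_id=58: site='well' → inner[ph >= 5] → fail
sample_id=59: site='sea' → outer ELSE → review
sample_id=60: site='river' → outer ELSE → review
sample_id=61: site='river' → outer ELSE → review

review, cold, review, review, hold, review, fail, review, fail, review, review, review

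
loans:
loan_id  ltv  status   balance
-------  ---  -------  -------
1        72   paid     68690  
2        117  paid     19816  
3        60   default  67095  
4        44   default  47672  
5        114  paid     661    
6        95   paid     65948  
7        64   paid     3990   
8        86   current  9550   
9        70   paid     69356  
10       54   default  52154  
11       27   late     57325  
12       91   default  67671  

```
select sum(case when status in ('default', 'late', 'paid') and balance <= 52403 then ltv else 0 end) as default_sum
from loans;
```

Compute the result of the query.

393

loan_id=1: ✗
loan_id=2: ✓ → 117
loan_id=3: ✗
loan_id=4: ✓ → 44
loan_id=5: ✓ → 114
loan_id=6: ✗
loan_id=7: ✓ → 64
loan_id=8: ✗
loan_id=9: ✗
loan_id=10: ✓ → 54
loan_id=11: ✗
loan_id=12: ✗
default_sum = 117 + 44 + 114 + 64 + 54 = 393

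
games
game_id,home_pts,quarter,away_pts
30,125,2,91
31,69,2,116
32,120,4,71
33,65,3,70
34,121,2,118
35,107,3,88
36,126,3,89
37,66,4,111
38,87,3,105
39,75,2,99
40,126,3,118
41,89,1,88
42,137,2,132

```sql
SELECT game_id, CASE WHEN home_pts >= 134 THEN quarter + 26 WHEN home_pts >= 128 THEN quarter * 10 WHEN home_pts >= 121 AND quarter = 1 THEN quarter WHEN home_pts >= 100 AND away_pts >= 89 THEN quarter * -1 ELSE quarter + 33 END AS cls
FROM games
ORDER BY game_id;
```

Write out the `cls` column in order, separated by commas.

-2, 35, 37, 36, -2, 36, -3, 37, 36, 35, -3, 34, 28

game_id=30: home_pts >= 100 AND away_pts >= 89 → -2
game_id=31: ELSE → 35
game_id=32: ELSE → 37
game_id=33: ELSE → 36
game_id=34: home_pts >= 100 AND away_pts >= 89 → -2
game_id=35: ELSE → 36
game_id=36: home_pts >= 100 AND away_pts >= 89 → -3
game_id=37: ELSE → 37
game_id=38: ELSE → 36
game_id=39: ELSE → 35
game_id=40: home_pts >= 100 AND away_pts >= 89 → -3
game_id=41: ELSE → 34
game_id=42: home_pts >= 134 → 28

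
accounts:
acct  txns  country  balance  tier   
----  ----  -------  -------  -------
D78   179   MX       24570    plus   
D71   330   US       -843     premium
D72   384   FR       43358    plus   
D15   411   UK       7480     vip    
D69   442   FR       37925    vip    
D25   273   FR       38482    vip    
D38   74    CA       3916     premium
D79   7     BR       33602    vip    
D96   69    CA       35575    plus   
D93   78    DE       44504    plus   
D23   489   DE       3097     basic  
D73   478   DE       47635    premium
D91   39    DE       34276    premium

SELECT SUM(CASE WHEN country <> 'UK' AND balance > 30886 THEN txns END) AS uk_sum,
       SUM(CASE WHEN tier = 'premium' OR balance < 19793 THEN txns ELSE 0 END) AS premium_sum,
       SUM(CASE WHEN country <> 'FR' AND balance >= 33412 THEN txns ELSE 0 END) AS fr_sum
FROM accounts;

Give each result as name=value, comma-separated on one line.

[uk_sum: country <> 'UK' AND balance > 30886]
acct=D78: ✗
acct=D71: ✗
acct=D72: ✓ → 384
acct=D15: ✗
acct=D69: ✓ → 442
acct=D25: ✓ → 273
acct=D38: ✗
acct=D79: ✓ → 7
acct=D96: ✓ → 69
acct=D93: ✓ → 78
acct=D23: ✗
acct=D73: ✓ → 478
acct=D91: ✓ → 39
uk_sum = 384 + 442 + 273 + 7 + 69 + 78 + 478 + 39 = 1770
—
[premium_sum: tier = 'premium' OR balance < 19793]
acct=D78: ✗
acct=D71: ✓ → 330
acct=D72: ✗
acct=D15: ✓ → 411
acct=D69: ✗
acct=D25: ✗
acct=D38: ✓ → 74
acct=D79: ✗
acct=D96: ✗
acct=D93: ✗
acct=D23: ✓ → 489
acct=D73: ✓ → 478
acct=D91: ✓ → 39
premium_sum = 330 + 411 + 74 + 489 + 478 + 39 = 1821
—
[fr_sum: country <> 'FR' AND balance >= 33412]
acct=D78: ✗
acct=D71: ✗
acct=D72: ✗
acct=D15: ✗
acct=D69: ✗
acct=D25: ✗
acct=D38: ✗
acct=D79: ✓ → 7
acct=D96: ✓ → 69
acct=D93: ✓ → 78
acct=D23: ✗
acct=D73: ✓ → 478
acct=D91: ✓ → 39
fr_sum = 7 + 69 + 78 + 478 + 39 = 671

uk_sum=1770, premium_sum=1821, fr_sum=671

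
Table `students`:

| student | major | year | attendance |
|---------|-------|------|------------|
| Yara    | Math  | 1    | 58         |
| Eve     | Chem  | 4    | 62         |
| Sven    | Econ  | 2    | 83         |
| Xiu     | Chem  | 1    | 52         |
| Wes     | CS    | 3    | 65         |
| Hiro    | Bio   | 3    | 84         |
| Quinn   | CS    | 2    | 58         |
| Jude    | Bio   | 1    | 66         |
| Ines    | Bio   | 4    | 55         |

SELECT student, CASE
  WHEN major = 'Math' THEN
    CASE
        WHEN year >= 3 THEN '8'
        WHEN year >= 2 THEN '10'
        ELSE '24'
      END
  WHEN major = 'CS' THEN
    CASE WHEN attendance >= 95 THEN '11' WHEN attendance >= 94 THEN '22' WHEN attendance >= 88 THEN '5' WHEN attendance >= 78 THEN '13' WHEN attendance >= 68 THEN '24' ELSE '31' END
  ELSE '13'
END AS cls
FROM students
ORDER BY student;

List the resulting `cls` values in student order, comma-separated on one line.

13, 13, 13, 13, 31, 13, 31, 13, 24

student=Eve: major='Chem' → outer ELSE → 13
student=Hiro: major='Bio' → outer ELSE → 13
student=Ines: major='Bio' → outer ELSE → 13
student=Jude: major='Bio' → outer ELSE → 13
student=Quinn: major='CS' → inner[ELSE] → 31
student=Sven: major='Econ' → outer ELSE → 13
student=Wes: major='CS' → inner[ELSE] → 31
student=Xiu: major='Chem' → outer ELSE → 13
student=Yara: major='Math' → inner[ELSE] → 24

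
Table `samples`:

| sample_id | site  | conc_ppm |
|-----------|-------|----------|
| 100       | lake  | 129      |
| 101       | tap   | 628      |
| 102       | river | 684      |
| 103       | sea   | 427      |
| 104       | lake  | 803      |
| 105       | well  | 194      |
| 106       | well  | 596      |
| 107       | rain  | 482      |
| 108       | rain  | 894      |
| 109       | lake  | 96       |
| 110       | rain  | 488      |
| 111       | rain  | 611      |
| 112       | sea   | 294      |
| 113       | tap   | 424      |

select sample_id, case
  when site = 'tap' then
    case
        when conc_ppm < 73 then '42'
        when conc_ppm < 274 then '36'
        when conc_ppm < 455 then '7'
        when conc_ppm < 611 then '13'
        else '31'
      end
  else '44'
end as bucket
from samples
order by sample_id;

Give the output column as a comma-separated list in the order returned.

sample_id=100: site='lake' → outer ELSE → 44
sample_id=101: site='tap' → inner[ELSE] → 31
sample_id=102: site='river' → outer ELSE → 44
sample_id=103: site='sea' → outer ELSE → 44
sample_id=104: site='lake' → outer ELSE → 44
sample_id=105: site='well' → outer ELSE → 44
sample_id=106: site='well' → outer ELSE → 44
sample_id=107: site='rain' → outer ELSE → 44
sample_id=108: site='rain' → outer ELSE → 44
sample_id=109: site='lake' → outer ELSE → 44
sample_id=110: site='rain' → outer ELSE → 44
sample_id=111: site='rain' → outer ELSE → 44
sample_id=112: site='sea' → outer ELSE → 44
sample_id=113: site='tap' → inner[conc_ppm < 455] → 7

44, 31, 44, 44, 44, 44, 44, 44, 44, 44, 44, 44, 44, 7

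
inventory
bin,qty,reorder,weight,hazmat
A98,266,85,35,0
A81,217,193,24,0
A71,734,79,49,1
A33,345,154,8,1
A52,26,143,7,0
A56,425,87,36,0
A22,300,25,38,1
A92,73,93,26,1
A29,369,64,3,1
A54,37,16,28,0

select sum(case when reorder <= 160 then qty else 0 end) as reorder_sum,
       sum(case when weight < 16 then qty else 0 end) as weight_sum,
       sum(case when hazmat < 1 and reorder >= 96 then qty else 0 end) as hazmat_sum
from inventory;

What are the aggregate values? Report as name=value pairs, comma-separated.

reorder_sum=2575, weight_sum=740, hazmat_sum=243

[reorder_sum: reorder <= 160]
bin=A98: ✓ → 266
bin=A81: ✗
bin=A71: ✓ → 734
bin=A33: ✓ → 345
bin=A52: ✓ → 26
bin=A56: ✓ → 425
bin=A22: ✓ → 300
bin=A92: ✓ → 73
bin=A29: ✓ → 369
bin=A54: ✓ → 37
reorder_sum = 266 + 734 + 345 + 26 + 425 + 300 + 73 + 369 + 37 = 2575
—
[weight_sum: weight < 16]
bin=A98: ✗
bin=A81: ✗
bin=A71: ✗
bin=A33: ✓ → 345
bin=A52: ✓ → 26
bin=A56: ✗
bin=A22: ✗
bin=A92: ✗
bin=A29: ✓ → 369
bin=A54: ✗
weight_sum = 345 + 26 + 369 = 740
—
[hazmat_sum: hazmat < 1 and reorder >= 96]
bin=A98: ✗
bin=A81: ✓ → 217
bin=A71: ✗
bin=A33: ✗
bin=A52: ✓ → 26
bin=A56: ✗
bin=A22: ✗
bin=A92: ✗
bin=A29: ✗
bin=A54: ✗
hazmat_sum = 217 + 26 = 243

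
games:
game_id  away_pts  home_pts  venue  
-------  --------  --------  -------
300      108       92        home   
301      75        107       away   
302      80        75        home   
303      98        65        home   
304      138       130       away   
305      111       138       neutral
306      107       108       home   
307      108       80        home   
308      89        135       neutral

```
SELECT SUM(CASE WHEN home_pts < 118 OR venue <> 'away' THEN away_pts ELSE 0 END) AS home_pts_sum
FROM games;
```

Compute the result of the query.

776

game_id=300: ✓ → 108
game_id=301: ✓ → 75
game_id=302: ✓ → 80
game_id=303: ✓ → 98
game_id=304: ✗
game_id=305: ✓ → 111
game_id=306: ✓ → 107
game_id=307: ✓ → 108
game_id=308: ✓ → 89
home_pts_sum = 108 + 75 + 80 + 98 + 111 + 107 + 108 + 89 = 776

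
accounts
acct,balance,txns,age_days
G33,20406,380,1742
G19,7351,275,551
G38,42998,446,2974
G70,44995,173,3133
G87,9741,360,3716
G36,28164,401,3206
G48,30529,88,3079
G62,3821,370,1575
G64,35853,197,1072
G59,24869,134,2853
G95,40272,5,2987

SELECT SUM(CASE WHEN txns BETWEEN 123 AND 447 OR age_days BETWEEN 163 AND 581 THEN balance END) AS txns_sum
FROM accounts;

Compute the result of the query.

218198

acct=G33: ✓ → 20406
acct=G19: ✓ → 7351
acct=G38: ✓ → 42998
acct=G70: ✓ → 44995
acct=G87: ✓ → 9741
acct=G36: ✓ → 28164
acct=G48: ✗
acct=G62: ✓ → 3821
acct=G64: ✓ → 35853
acct=G59: ✓ → 24869
acct=G95: ✗
txns_sum = 20406 + 7351 + 42998 + 44995 + 9741 + 28164 + 3821 + 35853 + 24869 = 218198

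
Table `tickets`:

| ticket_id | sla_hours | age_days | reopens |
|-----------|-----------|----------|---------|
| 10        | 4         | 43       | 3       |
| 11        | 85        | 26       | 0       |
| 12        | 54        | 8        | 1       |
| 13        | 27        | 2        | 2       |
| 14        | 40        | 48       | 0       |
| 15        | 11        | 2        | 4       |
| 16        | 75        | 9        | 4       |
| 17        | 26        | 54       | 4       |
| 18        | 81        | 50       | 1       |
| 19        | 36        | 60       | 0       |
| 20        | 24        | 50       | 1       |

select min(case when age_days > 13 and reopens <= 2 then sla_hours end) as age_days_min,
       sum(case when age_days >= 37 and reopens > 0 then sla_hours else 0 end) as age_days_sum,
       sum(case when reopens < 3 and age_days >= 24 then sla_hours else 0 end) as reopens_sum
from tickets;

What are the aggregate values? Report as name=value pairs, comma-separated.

age_days_min=24, age_days_sum=135, reopens_sum=266

[age_days_min: age_days > 13 and reopens <= 2]
ticket_id=10: ✗
ticket_id=11: ✓ → 85
ticket_id=12: ✗
ticket_id=13: ✗
ticket_id=14: ✓ → 40
ticket_id=15: ✗
ticket_id=16: ✗
ticket_id=17: ✗
ticket_id=18: ✓ → 81
ticket_id=19: ✓ → 36
ticket_id=20: ✓ → 24
age_days_min = MIN(85, 40, 81, 36, 24) = 24
—
[age_days_sum: age_days >= 37 and reopens > 0]
ticket_id=10: ✓ → 4
ticket_id=11: ✗
ticket_id=12: ✗
ticket_id=13: ✗
ticket_id=14: ✗
ticket_id=15: ✗
ticket_id=16: ✗
ticket_id=17: ✓ → 26
ticket_id=18: ✓ → 81
ticket_id=19: ✗
ticket_id=20: ✓ → 24
age_days_sum = 4 + 26 + 81 + 24 = 135
—
[reopens_sum: reopens < 3 and age_days >= 24]
ticket_id=10: ✗
ticket_id=11: ✓ → 85
ticket_id=12: ✗
ticket_id=13: ✗
ticket_id=14: ✓ → 40
ticket_id=15: ✗
ticket_id=16: ✗
ticket_id=17: ✗
ticket_id=18: ✓ → 81
ticket_id=19: ✓ → 36
ticket_id=20: ✓ → 24
reopens_sum = 85 + 40 + 81 + 36 + 24 = 266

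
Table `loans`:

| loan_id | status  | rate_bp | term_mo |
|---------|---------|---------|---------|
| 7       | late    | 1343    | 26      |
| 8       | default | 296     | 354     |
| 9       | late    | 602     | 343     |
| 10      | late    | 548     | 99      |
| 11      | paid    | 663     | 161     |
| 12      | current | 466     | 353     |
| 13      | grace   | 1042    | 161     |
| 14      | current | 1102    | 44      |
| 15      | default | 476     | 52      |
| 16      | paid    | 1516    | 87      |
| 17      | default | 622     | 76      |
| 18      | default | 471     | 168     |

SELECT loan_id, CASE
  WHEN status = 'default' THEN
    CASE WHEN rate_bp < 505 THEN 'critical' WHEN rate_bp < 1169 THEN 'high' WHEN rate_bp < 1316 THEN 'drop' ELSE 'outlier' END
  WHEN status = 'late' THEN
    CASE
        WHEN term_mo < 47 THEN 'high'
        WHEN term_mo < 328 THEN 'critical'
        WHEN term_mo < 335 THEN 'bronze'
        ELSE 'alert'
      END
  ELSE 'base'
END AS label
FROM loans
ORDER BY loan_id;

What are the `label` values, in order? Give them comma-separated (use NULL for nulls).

high, critical, alert, critical, base, base, base, base, critical, base, high, critical

loan_id=7: status='late' → inner[term_mo < 47] → high
loan_id=8: status='default' → inner[rate_bp < 505] → critical
loan_id=9: status='late' → inner[ELSE] → alert
loan_id=10: status='late' → inner[term_mo < 328] → critical
loan_id=11: status='paid' → outer ELSE → base
loan_id=12: status='current' → outer ELSE → base
loan_id=13: status='grace' → outer ELSE → base
loan_id=14: status='current' → outer ELSE → base
loan_id=15: status='default' → inner[rate_bp < 505] → critical
loan_id=16: status='paid' → outer ELSE → base
loan_id=17: status='default' → inner[rate_bp < 1169] → high
loan_id=18: status='default' → inner[rate_bp < 505] → critical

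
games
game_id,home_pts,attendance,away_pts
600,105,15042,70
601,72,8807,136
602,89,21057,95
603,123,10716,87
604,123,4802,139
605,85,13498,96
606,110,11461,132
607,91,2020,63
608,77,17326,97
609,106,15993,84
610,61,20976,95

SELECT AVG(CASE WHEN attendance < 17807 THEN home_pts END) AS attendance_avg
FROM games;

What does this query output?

game_id=600: ✓ → 105
game_id=601: ✓ → 72
game_id=602: ✗
game_id=603: ✓ → 123
game_id=604: ✓ → 123
game_id=605: ✓ → 85
game_id=606: ✓ → 110
game_id=607: ✓ → 91
game_id=608: ✓ → 77
game_id=609: ✓ → 106
game_id=610: ✗
attendance_avg = (105 + 72 + 123 + 123 + 85 + 110 + 91 + 77 + 106) / 9 = 99.1111111111

99.1111111111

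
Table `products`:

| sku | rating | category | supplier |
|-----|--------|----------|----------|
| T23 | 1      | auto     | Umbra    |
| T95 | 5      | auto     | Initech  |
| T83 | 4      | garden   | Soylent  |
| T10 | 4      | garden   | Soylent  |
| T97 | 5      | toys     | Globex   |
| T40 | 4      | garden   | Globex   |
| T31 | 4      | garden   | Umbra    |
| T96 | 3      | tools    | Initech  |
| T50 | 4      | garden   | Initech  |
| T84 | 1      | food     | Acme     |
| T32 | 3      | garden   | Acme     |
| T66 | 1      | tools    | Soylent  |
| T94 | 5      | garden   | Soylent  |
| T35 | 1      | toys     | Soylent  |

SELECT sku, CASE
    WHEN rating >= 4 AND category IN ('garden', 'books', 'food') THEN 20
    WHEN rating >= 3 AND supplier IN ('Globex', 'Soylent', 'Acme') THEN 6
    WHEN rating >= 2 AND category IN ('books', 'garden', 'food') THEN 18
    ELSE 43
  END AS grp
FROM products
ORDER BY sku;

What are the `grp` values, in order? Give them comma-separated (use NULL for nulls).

sku=T10: rating >= 4 AND category IN ('garden', 'books', 'food') → 20
sku=T23: ELSE → 43
sku=T31: rating >= 4 AND category IN ('garden', 'books', 'food') → 20
sku=T32: rating >= 3 AND supplier IN ('Globex', 'Soylent', 'Acme') → 6
sku=T35: ELSE → 43
sku=T40: rating >= 4 AND category IN ('garden', 'books', 'food') → 20
sku=T50: rating >= 4 AND category IN ('garden', 'books', 'food') → 20
sku=T66: ELSE → 43
sku=T83: rating >= 4 AND category IN ('garden', 'books', 'food') → 20
sku=T84: ELSE → 43
sku=T94: rating >= 4 AND category IN ('garden', 'books', 'food') → 20
sku=T95: ELSE → 43
sku=T96: ELSE → 43
sku=T97: rating >= 3 AND supplier IN ('Globex', 'Soylent', 'Acme') → 6

20, 43, 20, 6, 43, 20, 20, 43, 20, 43, 20, 43, 43, 6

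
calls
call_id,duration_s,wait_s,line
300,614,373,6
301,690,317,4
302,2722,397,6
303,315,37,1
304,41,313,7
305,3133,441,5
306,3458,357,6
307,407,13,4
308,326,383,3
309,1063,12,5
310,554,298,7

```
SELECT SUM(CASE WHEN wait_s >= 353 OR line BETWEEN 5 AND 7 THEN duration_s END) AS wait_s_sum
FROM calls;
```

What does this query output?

call_id=300: ✓ → 614
call_id=301: ✗
call_id=302: ✓ → 2722
call_id=303: ✗
call_id=304: ✓ → 41
call_id=305: ✓ → 3133
call_id=306: ✓ → 3458
call_id=307: ✗
call_id=308: ✓ → 326
call_id=309: ✓ → 1063
call_id=310: ✓ → 554
wait_s_sum = 614 + 2722 + 41 + 3133 + 3458 + 326 + 1063 + 554 = 11911

11911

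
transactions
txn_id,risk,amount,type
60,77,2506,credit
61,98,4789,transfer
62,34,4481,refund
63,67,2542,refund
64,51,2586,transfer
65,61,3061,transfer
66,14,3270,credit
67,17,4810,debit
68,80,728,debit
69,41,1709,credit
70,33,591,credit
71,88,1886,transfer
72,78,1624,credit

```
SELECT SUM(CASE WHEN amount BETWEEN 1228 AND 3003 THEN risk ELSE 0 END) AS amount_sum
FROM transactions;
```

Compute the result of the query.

txn_id=60: ✓ → 77
txn_id=61: ✗
txn_id=62: ✗
txn_id=63: ✓ → 67
txn_id=64: ✓ → 51
txn_id=65: ✗
txn_id=66: ✗
txn_id=67: ✗
txn_id=68: ✗
txn_id=69: ✓ → 41
txn_id=70: ✗
txn_id=71: ✓ → 88
txn_id=72: ✓ → 78
amount_sum = 77 + 67 + 51 + 41 + 88 + 78 = 402

402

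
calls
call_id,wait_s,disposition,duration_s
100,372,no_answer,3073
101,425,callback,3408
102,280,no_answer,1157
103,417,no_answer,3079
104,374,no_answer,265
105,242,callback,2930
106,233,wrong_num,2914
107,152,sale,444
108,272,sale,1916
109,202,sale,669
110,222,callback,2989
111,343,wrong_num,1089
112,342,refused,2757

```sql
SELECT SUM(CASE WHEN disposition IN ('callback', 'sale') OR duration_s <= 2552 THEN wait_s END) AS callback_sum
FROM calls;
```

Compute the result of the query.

2512

call_id=100: ✗
call_id=101: ✓ → 425
call_id=102: ✓ → 280
call_id=103: ✗
call_id=104: ✓ → 374
call_id=105: ✓ → 242
call_id=106: ✗
call_id=107: ✓ → 152
call_id=108: ✓ → 272
call_id=109: ✓ → 202
call_id=110: ✓ → 222
call_id=111: ✓ → 343
call_id=112: ✗
callback_sum = 425 + 280 + 374 + 242 + 152 + 272 + 202 + 222 + 343 = 2512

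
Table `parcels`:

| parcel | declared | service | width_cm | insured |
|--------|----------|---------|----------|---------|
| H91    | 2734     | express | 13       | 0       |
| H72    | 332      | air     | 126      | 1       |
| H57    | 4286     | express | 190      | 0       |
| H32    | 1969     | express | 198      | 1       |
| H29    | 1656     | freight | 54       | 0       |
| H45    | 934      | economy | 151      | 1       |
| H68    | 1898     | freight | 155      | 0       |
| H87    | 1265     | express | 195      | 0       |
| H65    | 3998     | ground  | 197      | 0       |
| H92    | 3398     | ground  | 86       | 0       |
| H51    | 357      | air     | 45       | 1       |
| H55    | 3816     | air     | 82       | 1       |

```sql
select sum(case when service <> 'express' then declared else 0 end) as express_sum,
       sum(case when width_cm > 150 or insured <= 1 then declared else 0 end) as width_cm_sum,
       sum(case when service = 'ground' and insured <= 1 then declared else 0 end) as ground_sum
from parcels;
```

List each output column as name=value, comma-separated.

[express_sum: service <> 'express']
parcel=H91: ✗
parcel=H72: ✓ → 332
parcel=H57: ✗
parcel=H32: ✗
parcel=H29: ✓ → 1656
parcel=H45: ✓ → 934
parcel=H68: ✓ → 1898
parcel=H87: ✗
parcel=H65: ✓ → 3998
parcel=H92: ✓ → 3398
parcel=H51: ✓ → 357
parcel=H55: ✓ → 3816
express_sum = 332 + 1656 + 934 + 1898 + 3998 + 3398 + 357 + 3816 = 16389
—
[width_cm_sum: width_cm > 150 or insured <= 1]
parcel=H91: ✓ → 2734
parcel=H72: ✓ → 332
parcel=H57: ✓ → 4286
parcel=H32: ✓ → 1969
parcel=H29: ✓ → 1656
parcel=H45: ✓ → 934
parcel=H68: ✓ → 1898
parcel=H87: ✓ → 1265
parcel=H65: ✓ → 3998
parcel=H92: ✓ → 3398
parcel=H51: ✓ → 357
parcel=H55: ✓ → 3816
width_cm_sum = 2734 + 332 + 4286 + 1969 + 1656 + 934 + 1898 + 1265 + 3998 + 3398 + 357 + 3816 = 26643
—
[ground_sum: service = 'ground' and insured <= 1]
parcel=H91: ✗
parcel=H72: ✗
parcel=H57: ✗
parcel=H32: ✗
parcel=H29: ✗
parcel=H45: ✗
parcel=H68: ✗
parcel=H87: ✗
parcel=H65: ✓ → 3998
parcel=H92: ✓ → 3398
parcel=H51: ✗
parcel=H55: ✗
ground_sum = 3998 + 3398 = 7396

express_sum=16389, width_cm_sum=26643, ground_sum=7396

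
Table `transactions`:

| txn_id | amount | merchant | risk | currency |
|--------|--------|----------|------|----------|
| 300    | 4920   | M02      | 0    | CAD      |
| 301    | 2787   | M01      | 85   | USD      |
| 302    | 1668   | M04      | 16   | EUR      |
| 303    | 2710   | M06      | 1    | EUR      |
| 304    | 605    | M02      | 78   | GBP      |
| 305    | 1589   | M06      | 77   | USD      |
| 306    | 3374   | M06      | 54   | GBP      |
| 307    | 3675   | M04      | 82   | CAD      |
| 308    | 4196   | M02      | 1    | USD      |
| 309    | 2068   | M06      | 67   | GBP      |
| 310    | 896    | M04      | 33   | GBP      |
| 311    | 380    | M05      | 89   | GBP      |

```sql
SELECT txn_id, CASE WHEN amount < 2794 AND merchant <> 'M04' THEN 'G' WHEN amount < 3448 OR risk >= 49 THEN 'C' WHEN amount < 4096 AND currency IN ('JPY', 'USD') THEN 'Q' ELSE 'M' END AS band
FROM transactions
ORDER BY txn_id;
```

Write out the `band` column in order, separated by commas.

txn_id=300: ELSE → M
txn_id=301: amount < 2794 AND merchant <> 'M04' → G
txn_id=302: amount < 3448 OR risk >= 49 → C
txn_id=303: amount < 2794 AND merchant <> 'M04' → G
txn_id=304: amount < 2794 AND merchant <> 'M04' → G
txn_id=305: amount < 2794 AND merchant <> 'M04' → G
txn_id=306: amount < 3448 OR risk >= 49 → C
txn_id=307: amount < 3448 OR risk >= 49 → C
txn_id=308: ELSE → M
txn_id=309: amount < 2794 AND merchant <> 'M04' → G
txn_id=310: amount < 3448 OR risk >= 49 → C
txn_id=311: amount < 2794 AND merchant <> 'M04' → G

M, G, C, G, G, G, C, C, M, G, C, G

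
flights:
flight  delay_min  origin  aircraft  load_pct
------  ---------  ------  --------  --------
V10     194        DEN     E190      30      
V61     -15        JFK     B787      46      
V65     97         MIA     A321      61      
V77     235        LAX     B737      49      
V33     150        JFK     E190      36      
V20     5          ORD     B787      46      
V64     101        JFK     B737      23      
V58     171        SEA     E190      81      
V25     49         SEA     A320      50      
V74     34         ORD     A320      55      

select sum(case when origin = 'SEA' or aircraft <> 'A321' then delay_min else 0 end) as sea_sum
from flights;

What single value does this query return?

924

flight=V10: ✓ → 194
flight=V61: ✓ → -15
flight=V65: ✗
flight=V77: ✓ → 235
flight=V33: ✓ → 150
flight=V20: ✓ → 5
flight=V64: ✓ → 101
flight=V58: ✓ → 171
flight=V25: ✓ → 49
flight=V74: ✓ → 34
sea_sum = 194 + -15 + 235 + 150 + 5 + 101 + 171 + 49 + 34 = 924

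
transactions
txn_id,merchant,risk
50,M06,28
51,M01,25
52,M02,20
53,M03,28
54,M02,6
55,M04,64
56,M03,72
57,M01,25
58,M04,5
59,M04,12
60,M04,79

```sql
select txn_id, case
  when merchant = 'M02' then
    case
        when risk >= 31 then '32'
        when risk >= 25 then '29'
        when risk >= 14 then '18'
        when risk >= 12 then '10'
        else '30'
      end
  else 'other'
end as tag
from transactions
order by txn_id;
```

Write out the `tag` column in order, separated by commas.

txn_id=50: merchant='M06' → outer ELSE → other
txn_id=51: merchant='M01' → outer ELSE → other
txn_id=52: merchant='M02' → inner[risk >= 14] → 18
txn_id=53: merchant='M03' → outer ELSE → other
txn_id=54: merchant='M02' → inner[ELSE] → 30
txn_id=55: merchant='M04' → outer ELSE → other
txn_id=56: merchant='M03' → outer ELSE → other
txn_id=57: merchant='M01' → outer ELSE → other
txn_id=58: merchant='M04' → outer ELSE → other
txn_id=59: merchant='M04' → outer ELSE → other
txn_id=60: merchant='M04' → outer ELSE → other

other, other, 18, other, 30, other, other, other, other, other, other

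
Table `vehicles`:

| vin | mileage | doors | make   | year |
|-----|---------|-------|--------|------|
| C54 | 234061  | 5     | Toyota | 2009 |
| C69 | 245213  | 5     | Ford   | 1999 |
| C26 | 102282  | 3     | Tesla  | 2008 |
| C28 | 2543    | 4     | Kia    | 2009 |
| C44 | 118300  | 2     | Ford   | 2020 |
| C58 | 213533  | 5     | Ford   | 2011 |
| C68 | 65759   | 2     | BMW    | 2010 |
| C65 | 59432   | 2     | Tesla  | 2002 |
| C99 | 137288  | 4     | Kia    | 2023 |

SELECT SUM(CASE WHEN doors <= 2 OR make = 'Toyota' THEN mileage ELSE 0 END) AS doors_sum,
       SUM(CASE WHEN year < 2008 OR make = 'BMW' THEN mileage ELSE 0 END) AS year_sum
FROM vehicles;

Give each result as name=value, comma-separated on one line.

[doors_sum: doors <= 2 OR make = 'Toyota']
vin=C54: ✓ → 234061
vin=C69: ✗
vin=C26: ✗
vin=C28: ✗
vin=C44: ✓ → 118300
vin=C58: ✗
vin=C68: ✓ → 65759
vin=C65: ✓ → 59432
vin=C99: ✗
doors_sum = 234061 + 118300 + 65759 + 59432 = 477552
—
[year_sum: year < 2008 OR make = 'BMW']
vin=C54: ✗
vin=C69: ✓ → 245213
vin=C26: ✗
vin=C28: ✗
vin=C44: ✗
vin=C58: ✗
vin=C68: ✓ → 65759
vin=C65: ✓ → 59432
vin=C99: ✗
year_sum = 245213 + 65759 + 59432 = 370404

doors_sum=477552, year_sum=370404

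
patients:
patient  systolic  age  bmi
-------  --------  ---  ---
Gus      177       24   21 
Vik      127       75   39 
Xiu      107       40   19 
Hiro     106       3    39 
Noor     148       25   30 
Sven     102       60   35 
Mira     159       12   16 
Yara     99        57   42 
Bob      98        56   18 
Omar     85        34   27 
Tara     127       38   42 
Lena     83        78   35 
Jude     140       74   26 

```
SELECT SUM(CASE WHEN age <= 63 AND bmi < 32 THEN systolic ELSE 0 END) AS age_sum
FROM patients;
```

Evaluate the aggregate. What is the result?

patient=Gus: ✓ → 177
patient=Vik: ✗
patient=Xiu: ✓ → 107
patient=Hiro: ✗
patient=Noor: ✓ → 148
patient=Sven: ✗
patient=Mira: ✓ → 159
patient=Yara: ✗
patient=Bob: ✓ → 98
patient=Omar: ✓ → 85
patient=Tara: ✗
patient=Lena: ✗
patient=Jude: ✗
age_sum = 177 + 107 + 148 + 159 + 98 + 85 = 774

774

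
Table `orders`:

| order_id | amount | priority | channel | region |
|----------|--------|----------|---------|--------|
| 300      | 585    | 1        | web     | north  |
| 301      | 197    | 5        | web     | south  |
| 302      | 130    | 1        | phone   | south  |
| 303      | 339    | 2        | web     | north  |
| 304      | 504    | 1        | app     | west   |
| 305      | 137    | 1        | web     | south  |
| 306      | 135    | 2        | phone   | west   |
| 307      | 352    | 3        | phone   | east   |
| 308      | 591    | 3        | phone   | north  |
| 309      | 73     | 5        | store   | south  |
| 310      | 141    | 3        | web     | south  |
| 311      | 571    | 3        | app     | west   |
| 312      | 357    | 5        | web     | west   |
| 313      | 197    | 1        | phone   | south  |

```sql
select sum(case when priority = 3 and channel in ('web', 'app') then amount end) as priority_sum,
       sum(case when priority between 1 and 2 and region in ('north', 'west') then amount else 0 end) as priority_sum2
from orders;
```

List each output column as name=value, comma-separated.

priority_sum=712, priority_sum2=1563

[priority_sum: priority = 3 and channel in ('web', 'app')]
order_id=300: ✗
order_id=301: ✗
order_id=302: ✗
order_id=303: ✗
order_id=304: ✗
order_id=305: ✗
order_id=306: ✗
order_id=307: ✗
order_id=308: ✗
order_id=309: ✗
order_id=310: ✓ → 141
order_id=311: ✓ → 571
order_id=312: ✗
order_id=313: ✗
priority_sum = 141 + 571 = 712
—
[priority_sum2: priority between 1 and 2 and region in ('north', 'west')]
order_id=300: ✓ → 585
order_id=301: ✗
order_id=302: ✗
order_id=303: ✓ → 339
order_id=304: ✓ → 504
order_id=305: ✗
order_id=306: ✓ → 135
order_id=307: ✗
order_id=308: ✗
order_id=309: ✗
order_id=310: ✗
order_id=311: ✗
order_id=312: ✗
order_id=313: ✗
priority_sum2 = 585 + 339 + 504 + 135 = 1563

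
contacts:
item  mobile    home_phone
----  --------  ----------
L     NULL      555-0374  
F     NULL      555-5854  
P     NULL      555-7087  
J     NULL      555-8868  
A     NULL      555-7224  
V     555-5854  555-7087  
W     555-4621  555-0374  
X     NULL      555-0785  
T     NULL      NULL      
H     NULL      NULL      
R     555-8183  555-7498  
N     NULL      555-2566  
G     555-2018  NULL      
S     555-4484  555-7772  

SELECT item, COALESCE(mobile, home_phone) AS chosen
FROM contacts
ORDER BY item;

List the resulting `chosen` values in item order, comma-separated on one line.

item=A: mobile=NULL, home_phone=555-7224 → 555-7224
item=F: mobile=NULL, home_phone=555-5854 → 555-5854
item=G: mobile=555-2018 → 555-2018
item=H: mobile=NULL, home_phone=NULL (all NULL) → NULL
item=J: mobile=NULL, home_phone=555-8868 → 555-8868
item=L: mobile=NULL, home_phone=555-0374 → 555-0374
item=N: mobile=NULL, home_phone=555-2566 → 555-2566
item=P: mobile=NULL, home_phone=555-7087 → 555-7087
item=R: mobile=555-8183 → 555-8183
item=S: mobile=555-4484 → 555-4484
item=T: mobile=NULL, home_phone=NULL (all NULL) → NULL
item=V: mobile=555-5854 → 555-5854
item=W: mobile=555-4621 → 555-4621
item=X: mobile=NULL, home_phone=555-0785 → 555-0785

555-7224, 555-5854, 555-2018, NULL, 555-8868, 555-0374, 555-2566, 555-7087, 555-8183, 555-4484, NULL, 555-5854, 555-4621, 555-0785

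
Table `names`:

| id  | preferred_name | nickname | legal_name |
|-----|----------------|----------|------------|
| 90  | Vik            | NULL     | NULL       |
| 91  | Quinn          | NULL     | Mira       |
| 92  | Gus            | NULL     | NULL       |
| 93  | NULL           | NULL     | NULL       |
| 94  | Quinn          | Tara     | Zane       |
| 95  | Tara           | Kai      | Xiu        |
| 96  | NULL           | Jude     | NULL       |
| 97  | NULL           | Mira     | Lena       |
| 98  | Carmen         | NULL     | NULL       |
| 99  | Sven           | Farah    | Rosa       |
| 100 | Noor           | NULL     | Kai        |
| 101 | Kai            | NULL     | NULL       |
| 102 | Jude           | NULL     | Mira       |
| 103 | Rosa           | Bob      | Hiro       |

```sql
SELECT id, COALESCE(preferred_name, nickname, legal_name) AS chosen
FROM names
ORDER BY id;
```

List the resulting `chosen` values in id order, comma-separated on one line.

id=90: preferred_name=Vik → Vik
id=91: preferred_name=Quinn → Quinn
id=92: preferred_name=Gus → Gus
id=93: preferred_name=NULL, nickname=NULL, legal_name=NULL (all NULL) → NULL
id=94: preferred_name=Quinn → Quinn
id=95: preferred_name=Tara → Tara
id=96: preferred_name=NULL, nickname=Jude → Jude
id=97: preferred_name=NULL, nickname=Mira → Mira
id=98: preferred_name=Carmen → Carmen
id=99: preferred_name=Sven → Sven
id=100: preferred_name=Noor → Noor
id=101: preferred_name=Kai → Kai
id=102: preferred_name=Jude → Jude
id=103: preferred_name=Rosa → Rosa

Vik, Quinn, Gus, NULL, Quinn, Tara, Jude, Mira, Carmen, Sven, Noor, Kai, Jude, Rosa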